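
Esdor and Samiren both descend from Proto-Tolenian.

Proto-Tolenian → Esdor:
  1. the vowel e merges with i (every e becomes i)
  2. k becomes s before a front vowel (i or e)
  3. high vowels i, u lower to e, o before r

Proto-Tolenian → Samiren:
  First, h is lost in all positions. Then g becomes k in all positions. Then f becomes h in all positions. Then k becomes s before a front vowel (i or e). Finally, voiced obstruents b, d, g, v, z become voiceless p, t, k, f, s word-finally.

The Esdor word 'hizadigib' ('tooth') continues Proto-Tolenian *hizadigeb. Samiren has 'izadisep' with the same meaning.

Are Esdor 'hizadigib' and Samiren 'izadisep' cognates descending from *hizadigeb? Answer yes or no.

yes

Derive the expected Samiren reflex of *hizadigeb:
Samiren: start from *hizadigeb.
  rule 1 (h-loss): hizadigeb → izadigeb
  rule 2 (unconditioned shift): izadigeb → izadikeb
  rule 3: no change — izadikeb
  rule 4 (palatalisation): izadikeb → izadiseb
  rule 5 (final devoicing): izadiseb → izadisep
  ⇒ Samiren izadisep
Samiren 'izadisep' matches the regular reflex exactly, so the pair is cognate.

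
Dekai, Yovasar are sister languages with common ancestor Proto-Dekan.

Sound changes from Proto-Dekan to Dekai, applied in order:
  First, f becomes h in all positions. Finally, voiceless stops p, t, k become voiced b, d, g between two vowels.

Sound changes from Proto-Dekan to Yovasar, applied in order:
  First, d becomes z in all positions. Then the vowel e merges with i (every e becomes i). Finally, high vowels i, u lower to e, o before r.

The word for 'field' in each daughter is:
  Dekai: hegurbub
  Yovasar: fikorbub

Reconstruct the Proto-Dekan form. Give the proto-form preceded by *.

*fekurbub

Position 2: Dekai has e, Yovasar has i. Dekai preserves e here (none of its changes turn any other segment into e), so the proto-segment is *e.
Position 1: Dekai has h, Yovasar has f. Yovasar preserves f here (none of its changes turn any other segment into f), so the proto-segment is *f.
Continuing position by position gives *fekurbub; check it forward:
Dekai: *fekurbub > hekurbub > hegurbub  (by unconditioned shift, intervocalic voicing)
Yovasar: *fekurbub
  fekurbub (rule 1 does not apply)
  fekurbub → fikurbub   [vowel merger]
  fikurbub → fikorbub   [pre-rhotic lowering]
  giving Yovasar fikorbub.
Only *fekurbub yields all of Dekai hegurbub, Yovasar fikorbub.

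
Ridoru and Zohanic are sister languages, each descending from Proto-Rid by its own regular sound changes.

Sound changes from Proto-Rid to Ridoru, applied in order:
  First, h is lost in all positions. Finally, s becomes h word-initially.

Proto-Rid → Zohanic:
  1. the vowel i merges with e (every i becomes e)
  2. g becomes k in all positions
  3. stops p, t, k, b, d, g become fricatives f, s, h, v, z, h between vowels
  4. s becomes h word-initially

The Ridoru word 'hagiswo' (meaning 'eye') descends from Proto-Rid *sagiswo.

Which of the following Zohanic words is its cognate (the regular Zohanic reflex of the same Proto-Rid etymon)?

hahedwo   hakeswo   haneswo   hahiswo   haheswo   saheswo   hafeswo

Zohanic: start from *sagiswo.
  rule 1 (vowel merger): sagiswo → sageswo
  rule 2 (unconditioned shift): sageswo → sakeswo
  rule 3 (intervocalic lenition): sakeswo → saheswo
  rule 4 (debuccalisation): saheswo → haheswo
  ⇒ Zohanic haheswo
Only 'haheswo' matches the regular Zohanic development of *sagiswo.

haheswo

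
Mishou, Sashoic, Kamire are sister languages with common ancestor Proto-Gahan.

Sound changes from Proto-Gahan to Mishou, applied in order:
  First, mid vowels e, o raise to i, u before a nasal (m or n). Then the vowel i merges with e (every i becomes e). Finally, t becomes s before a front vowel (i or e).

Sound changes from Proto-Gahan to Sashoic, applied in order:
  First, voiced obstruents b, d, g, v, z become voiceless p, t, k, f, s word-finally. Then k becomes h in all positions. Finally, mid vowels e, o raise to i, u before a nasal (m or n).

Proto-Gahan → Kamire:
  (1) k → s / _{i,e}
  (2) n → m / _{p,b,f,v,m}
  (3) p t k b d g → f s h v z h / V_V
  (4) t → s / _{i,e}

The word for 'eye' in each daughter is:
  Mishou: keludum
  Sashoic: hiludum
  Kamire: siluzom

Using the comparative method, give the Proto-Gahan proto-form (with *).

*kiludom

Position 2: Mishou has e, Sashoic has i, Kamire has i. Kamire preserves i here (none of its changes turn any other segment into i), so the proto-segment is *i.
Position 5: Mishou has d, Sashoic has d, Kamire has z. Mishou preserves d here (none of its changes turn any other segment into d), so the proto-segment is *d.
Position 1: Mishou has k, Sashoic has h, Kamire has s. Mishou preserves k here (none of its changes turn any other segment into k), so the proto-segment is *k.
Verify the candidate proto-form against each daughter:
Mishou: start from *kiludom.
  rule 1 (pre-nasal raising): kiludom → kiludum
  rule 2 (vowel merger): kiludum → keludum
  rule 3: no change — keludum
  ⇒ Mishou keludum
Sashoic: *kiludom
  kiludom (rule 1 does not apply)
  kiludom → hiludom   [unconditioned shift]
  hiludom → hiludum   [pre-nasal raising]
  giving Sashoic hiludum.
Kamire: *kiludom > siludom > siluzom  (by palatalisation, intervocalic lenition)
No other proto-form is consistent with every reflex, so the reconstruction is *kiludom.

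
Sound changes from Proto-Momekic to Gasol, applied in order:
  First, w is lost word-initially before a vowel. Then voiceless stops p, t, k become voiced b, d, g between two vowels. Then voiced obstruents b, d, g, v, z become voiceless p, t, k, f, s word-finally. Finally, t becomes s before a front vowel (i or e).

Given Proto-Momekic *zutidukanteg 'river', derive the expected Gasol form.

Gasol: start from *zutidukanteg.
  rule 1: no change — zutidukanteg
  rule 2 (intervocalic voicing): zutidukanteg → zudiduganteg
  rule 3 (final devoicing): zudiduganteg → zudidugantek
  rule 4 (palatalisation): zudidugantek → zudidugansek
  ⇒ Gasol zudidugansek

zudidugansek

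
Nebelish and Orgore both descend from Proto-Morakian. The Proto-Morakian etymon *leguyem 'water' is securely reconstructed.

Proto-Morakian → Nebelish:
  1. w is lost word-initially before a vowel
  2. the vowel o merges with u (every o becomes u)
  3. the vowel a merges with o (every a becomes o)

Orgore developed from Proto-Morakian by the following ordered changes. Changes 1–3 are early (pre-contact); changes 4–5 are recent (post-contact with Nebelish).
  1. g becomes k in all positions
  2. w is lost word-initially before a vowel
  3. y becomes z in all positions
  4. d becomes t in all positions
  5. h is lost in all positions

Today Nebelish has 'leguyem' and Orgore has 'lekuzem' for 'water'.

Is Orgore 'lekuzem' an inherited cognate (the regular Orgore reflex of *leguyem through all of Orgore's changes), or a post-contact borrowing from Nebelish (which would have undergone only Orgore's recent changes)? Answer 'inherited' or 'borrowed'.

If inherited, *leguyem would pass through all of Orgore's changes:
Orgore: *leguyem
  leguyem → lekuyem   [unconditioned shift]
  lekuyem (rule 2 does not apply)
  lekuyem → lekuzem   [unconditioned shift]
  lekuzem (rule 4 does not apply)
  lekuzem (rule 5 does not apply)
  giving Orgore lekuzem.
If borrowed from Nebelish 'leguyem' after the early changes, it would undergo only the recent ones:
  rule 4 (unconditioned shift): no change (leguyem)
  rule 5 (h-loss): no change (leguyem)
  ⇒ as a loan: leguyem
Orgore 'lekuzem' matches the inherited outcome exactly, so it is an inherited cognate, not a loan.

inherited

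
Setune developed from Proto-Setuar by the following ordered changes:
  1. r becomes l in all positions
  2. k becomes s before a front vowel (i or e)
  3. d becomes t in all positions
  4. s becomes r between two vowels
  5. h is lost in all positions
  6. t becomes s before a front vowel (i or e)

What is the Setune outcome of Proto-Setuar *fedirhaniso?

fesilaniro

Setune: *fedirhaniso > fedilhaniso > fetilhaniso > fetilhaniro > fetilaniro > fesilaniro  (by unconditioned shift, unconditioned shift, rhotacism, h-loss, palatalisation)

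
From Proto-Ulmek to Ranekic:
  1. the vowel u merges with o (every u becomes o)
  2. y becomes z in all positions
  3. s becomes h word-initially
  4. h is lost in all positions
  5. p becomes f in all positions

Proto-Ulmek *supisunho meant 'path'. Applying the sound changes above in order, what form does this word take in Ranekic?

ofisono

Ranekic: *supisunho
  supisunho → sopisonho   [vowel merger]
  sopisonho (rule 2 does not apply)
  sopisonho → hopisonho   [debuccalisation]
  hopisonho → opisono   [h-loss]
  opisono → ofisono   [unconditioned shift]
  giving Ranekic ofisono.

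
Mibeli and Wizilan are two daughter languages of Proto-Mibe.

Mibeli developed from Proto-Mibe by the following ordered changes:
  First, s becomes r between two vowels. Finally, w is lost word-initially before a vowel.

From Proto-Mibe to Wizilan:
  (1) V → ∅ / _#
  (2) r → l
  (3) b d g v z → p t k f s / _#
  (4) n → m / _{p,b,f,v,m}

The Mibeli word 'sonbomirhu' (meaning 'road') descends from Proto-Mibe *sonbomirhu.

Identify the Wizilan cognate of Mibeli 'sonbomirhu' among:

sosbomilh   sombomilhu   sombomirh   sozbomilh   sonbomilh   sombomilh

sombomilh

Wizilan: *sonbomirhu > sonbomirh > sonbomilh > sombomilh  (by apocope, unconditioned shift, nasal place assimilation)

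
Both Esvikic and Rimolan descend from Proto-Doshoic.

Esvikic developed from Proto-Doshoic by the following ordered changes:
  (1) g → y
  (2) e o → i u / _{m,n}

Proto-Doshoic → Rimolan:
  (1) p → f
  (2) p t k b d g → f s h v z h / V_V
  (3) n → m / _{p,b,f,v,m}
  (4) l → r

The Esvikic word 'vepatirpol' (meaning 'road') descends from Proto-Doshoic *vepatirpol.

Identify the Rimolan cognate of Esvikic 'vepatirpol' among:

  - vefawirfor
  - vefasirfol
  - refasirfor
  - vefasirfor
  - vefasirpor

vefasirfor

Rimolan: start from *vepatirpol.
  rule 1 (unconditioned shift): vepatirpol → vefatirfol
  rule 2 (intervocalic lenition): vefatirfol → vefasirfol
  rule 3: no change — vefasirfol
  rule 4 (unconditioned shift): vefasirfol → vefasirfor
  ⇒ Rimolan vefasirfor
The other candidates each miss or misapply at least one Rimolan change.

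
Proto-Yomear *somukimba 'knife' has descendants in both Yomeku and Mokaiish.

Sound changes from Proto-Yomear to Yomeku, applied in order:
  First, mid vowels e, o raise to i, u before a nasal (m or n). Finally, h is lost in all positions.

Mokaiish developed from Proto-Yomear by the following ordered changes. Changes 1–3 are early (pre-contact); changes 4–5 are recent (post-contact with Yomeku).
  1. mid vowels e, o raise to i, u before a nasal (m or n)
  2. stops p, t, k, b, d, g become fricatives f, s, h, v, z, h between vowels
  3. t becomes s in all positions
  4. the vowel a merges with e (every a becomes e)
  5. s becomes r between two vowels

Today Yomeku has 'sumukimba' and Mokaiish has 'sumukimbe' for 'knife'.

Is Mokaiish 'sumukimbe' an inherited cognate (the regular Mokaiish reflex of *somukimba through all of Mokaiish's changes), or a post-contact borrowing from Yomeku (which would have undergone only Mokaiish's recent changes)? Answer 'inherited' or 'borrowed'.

If inherited, *somukimba would pass through all of Mokaiish's changes:
Mokaiish: start from *somukimba.
  rule 1 (pre-nasal raising): somukimba → sumukimba
  rule 2 (intervocalic lenition): sumukimba → sumuhimba
  rule 3: no change — sumuhimba
  rule 4 (vowel merger): sumuhimba → sumuhimbe
  rule 5: no change — sumuhimbe
  ⇒ Mokaiish sumuhimbe
If borrowed from Yomeku 'sumukimba' after the early changes, it would undergo only the recent ones:
  rule 4 (vowel merger): sumukimba → sumukimbe
  rule 5 (rhotacism): no change (sumukimbe)
  ⇒ as a loan: sumukimbe
Mokaiish 'sumukimbe' matches the loan outcome 'sumukimbe', not the inherited 'sumuhimbe' — it skipped the early Mokaiish changes, so it was borrowed from Yomeku.

borrowed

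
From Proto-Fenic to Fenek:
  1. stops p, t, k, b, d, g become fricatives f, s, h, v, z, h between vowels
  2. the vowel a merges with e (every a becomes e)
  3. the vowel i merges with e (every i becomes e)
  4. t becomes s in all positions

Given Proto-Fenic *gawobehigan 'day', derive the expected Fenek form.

gewovehehen

Fenek: *gawobehigan
  gawobehigan → gawovehihan   [intervocalic lenition]
  gawovehihan → gewovehihen   [vowel merger]
  gewovehihen → gewovehehen   [vowel merger]
  gewovehehen (rule 4 does not apply)
  giving Fenek gewovehehen.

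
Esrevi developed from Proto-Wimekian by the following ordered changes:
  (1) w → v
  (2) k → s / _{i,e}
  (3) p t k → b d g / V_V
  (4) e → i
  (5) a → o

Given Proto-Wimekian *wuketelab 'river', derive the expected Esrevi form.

vusidilob

Esrevi: *wuketelab
  wuketelab → vuketelab   [unconditioned shift]
  vuketelab → vusetelab   [palatalisation]
  vusetelab → vusedelab   [intervocalic voicing]
  vusedelab → vusidilab   [vowel merger]
  vusidilab → vusidilob   [vowel merger]
  giving Esrevi vusidilob.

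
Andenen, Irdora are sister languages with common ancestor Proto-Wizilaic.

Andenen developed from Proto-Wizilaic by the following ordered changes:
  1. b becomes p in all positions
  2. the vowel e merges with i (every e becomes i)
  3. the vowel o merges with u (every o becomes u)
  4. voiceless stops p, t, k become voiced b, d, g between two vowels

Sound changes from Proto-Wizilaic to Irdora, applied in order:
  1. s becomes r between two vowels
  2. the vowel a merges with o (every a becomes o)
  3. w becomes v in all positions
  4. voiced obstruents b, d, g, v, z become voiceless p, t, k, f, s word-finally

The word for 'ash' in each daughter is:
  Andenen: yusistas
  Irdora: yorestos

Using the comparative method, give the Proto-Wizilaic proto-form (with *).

*yosestas

Position 2: Andenen has u, Irdora has o. Taking the neighbouring segments as reconstructed: Andenen u could go back to *o or *u; Irdora o could go back to *a or *o — the one source consistent with every daughter is *o.
Position 3: Andenen has s, Irdora has r. Andenen preserves s here (none of its changes turn any other segment into s), so the proto-segment is *s.
Continuing position by position gives *yosestas; check it forward:
Andenen: *yosestas
  yosestas (rule 1 does not apply)
  yosestas → yosistas   [vowel merger]
  yosistas → yusistas   [vowel merger]
  yusistas (rule 4 does not apply)
  giving Andenen yusistas.
Irdora: *yosestas
  yosestas → yorestas   [rhotacism]
  yorestas → yorestos   [vowel merger]
  yorestos (rule 3 does not apply)
  yorestos (rule 4 does not apply)
  giving Irdora yorestos.
*yosestas is the unique common source.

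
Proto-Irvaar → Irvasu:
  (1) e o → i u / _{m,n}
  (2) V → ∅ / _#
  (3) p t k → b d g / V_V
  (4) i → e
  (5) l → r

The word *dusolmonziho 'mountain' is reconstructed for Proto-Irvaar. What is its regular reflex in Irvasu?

dusormunzeh

Irvasu: start from *dusolmonziho.
  rule 1 (pre-nasal raising): dusolmonziho → dusolmunziho
  rule 2 (apocope): dusolmunziho → dusolmunzih
  rule 3: no change — dusolmunzih
  rule 4 (vowel merger): dusolmunzih → dusolmunzeh
  rule 5 (unconditioned shift): dusolmunzeh → dusormunzeh
  ⇒ Irvasu dusormunzeh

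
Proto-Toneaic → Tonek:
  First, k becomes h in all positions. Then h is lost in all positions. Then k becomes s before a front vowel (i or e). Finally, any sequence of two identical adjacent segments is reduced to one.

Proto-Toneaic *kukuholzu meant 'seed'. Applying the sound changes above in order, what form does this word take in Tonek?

uolzu

Tonek: start from *kukuholzu.
  rule 1 (unconditioned shift): kukuholzu → huhuholzu
  rule 2 (h-loss): huhuholzu → uuolzu
  rule 3: no change — uuolzu
  rule 4 (degemination): uuolzu → uolzu
  ⇒ Tonek uolzu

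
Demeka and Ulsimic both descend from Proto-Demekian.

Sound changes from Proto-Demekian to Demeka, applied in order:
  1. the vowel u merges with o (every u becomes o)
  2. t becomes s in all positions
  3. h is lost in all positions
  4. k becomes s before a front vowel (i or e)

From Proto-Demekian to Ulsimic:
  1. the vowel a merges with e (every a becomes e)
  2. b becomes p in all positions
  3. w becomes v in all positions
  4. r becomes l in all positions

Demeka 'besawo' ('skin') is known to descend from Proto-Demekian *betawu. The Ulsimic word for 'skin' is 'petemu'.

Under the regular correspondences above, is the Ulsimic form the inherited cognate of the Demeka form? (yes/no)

no

Derive the expected Ulsimic reflex of *betawu:
Ulsimic: *betawu
  betawu → betewu   [vowel merger]
  betewu → petewu   [unconditioned shift]
  petewu → petevu   [unconditioned shift]
  petevu (rule 4 does not apply)
  giving Ulsimic petevu.
The regular Ulsimic reflex would be 'petevu', but the attested form is 'petemu'. The correspondence is irregular, so they are not cognates (the Ulsimic form has a different source).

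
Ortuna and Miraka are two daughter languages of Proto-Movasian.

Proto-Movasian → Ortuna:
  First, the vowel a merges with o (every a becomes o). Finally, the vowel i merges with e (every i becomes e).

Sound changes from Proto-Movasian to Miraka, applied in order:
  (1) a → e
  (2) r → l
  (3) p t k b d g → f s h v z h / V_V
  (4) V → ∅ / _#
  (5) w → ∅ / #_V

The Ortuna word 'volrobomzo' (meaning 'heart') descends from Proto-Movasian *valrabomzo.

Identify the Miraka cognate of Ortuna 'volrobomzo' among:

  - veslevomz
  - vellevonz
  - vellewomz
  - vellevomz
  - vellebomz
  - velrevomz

vellevomz

Miraka: *valrabomzo > velrebomzo > vellebomzo > vellevomzo > vellevomz  (by vowel merger, unconditioned shift, intervocalic lenition, apocope)
The other candidates each miss or misapply at least one Miraka change.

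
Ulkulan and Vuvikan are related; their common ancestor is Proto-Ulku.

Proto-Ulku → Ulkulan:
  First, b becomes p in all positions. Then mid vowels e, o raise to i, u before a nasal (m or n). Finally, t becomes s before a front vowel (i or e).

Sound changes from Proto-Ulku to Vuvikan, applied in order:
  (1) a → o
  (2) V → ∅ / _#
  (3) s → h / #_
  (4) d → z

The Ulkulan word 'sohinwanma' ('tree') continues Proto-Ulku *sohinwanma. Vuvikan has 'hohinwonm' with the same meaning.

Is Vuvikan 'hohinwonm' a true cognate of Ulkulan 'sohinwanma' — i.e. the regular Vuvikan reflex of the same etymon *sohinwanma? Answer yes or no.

yes

Derive the expected Vuvikan reflex of *sohinwanma:
Vuvikan: start from *sohinwanma.
  rule 1 (vowel merger): sohinwanma → sohinwonmo
  rule 2 (apocope): sohinwonmo → sohinwonm
  rule 3 (debuccalisation): sohinwonm → hohinwonm
  rule 4: no change — hohinwonm
  ⇒ Vuvikan hohinwonm
Vuvikan 'hohinwonm' matches the regular reflex exactly, so the pair is cognate.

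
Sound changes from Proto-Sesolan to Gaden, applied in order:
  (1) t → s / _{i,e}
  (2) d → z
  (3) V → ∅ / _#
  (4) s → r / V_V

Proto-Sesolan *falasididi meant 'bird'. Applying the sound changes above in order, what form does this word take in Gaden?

Gaden: *falasididi > falasizizi > falasiziz > falariziz  (by unconditioned shift, apocope, rhotacism)

falariziz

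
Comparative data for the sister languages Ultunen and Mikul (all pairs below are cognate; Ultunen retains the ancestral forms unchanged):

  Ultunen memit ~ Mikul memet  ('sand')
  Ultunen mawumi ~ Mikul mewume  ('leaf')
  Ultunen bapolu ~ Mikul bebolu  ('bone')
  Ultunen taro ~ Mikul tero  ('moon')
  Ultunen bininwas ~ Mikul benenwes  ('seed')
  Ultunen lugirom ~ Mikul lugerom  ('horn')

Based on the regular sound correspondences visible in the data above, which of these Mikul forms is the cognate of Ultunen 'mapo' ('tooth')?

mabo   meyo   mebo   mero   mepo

mebo

bapolu ~ bebolu — Ultunen a corresponds to Mikul e after a consonant, before a labial obstruent.
bapolu ~ bebolu — Ultunen p corresponds to Mikul b between vowels (before a back vowel).
Applying these to Ultunen 'mapo':
  mapo → mepo   (a→e after a consonant, before a labial obstruent)
  mepo → mebo   (p→b between vowels (before a back vowel))
So the Mikul cognate is 'mebo'.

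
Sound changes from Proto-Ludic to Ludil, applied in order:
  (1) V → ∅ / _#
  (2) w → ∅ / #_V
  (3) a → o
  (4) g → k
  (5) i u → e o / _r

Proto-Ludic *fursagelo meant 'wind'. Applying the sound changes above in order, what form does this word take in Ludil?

Ludil: start from *fursagelo.
  rule 1 (apocope): fursagelo → fursagel
  rule 2: no change — fursagel
  rule 3 (vowel merger): fursagel → fursogel
  rule 4 (unconditioned shift): fursogel → fursokel
  rule 5 (pre-rhotic lowering): fursokel → forsokel
  ⇒ Ludil forsokel

forsokel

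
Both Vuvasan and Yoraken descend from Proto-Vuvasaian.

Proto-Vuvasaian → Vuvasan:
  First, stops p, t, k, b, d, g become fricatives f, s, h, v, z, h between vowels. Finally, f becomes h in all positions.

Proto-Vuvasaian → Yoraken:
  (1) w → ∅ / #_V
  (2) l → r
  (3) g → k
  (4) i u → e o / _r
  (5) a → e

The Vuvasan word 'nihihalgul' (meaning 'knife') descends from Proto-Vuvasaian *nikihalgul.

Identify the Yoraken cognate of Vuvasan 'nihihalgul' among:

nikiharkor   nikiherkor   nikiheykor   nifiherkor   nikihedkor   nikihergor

Yoraken: *nikihalgul
  nikihalgul (rule 1 does not apply)
  nikihalgul → nikihargur   [unconditioned shift]
  nikihargur → nikiharkur   [unconditioned shift]
  nikiharkur → nikiharkor   [pre-rhotic lowering]
  nikiharkor → nikiherkor   [vowel merger]
  giving Yoraken nikiherkor.
The other candidates each miss or misapply at least one Yoraken change.

nikiherkor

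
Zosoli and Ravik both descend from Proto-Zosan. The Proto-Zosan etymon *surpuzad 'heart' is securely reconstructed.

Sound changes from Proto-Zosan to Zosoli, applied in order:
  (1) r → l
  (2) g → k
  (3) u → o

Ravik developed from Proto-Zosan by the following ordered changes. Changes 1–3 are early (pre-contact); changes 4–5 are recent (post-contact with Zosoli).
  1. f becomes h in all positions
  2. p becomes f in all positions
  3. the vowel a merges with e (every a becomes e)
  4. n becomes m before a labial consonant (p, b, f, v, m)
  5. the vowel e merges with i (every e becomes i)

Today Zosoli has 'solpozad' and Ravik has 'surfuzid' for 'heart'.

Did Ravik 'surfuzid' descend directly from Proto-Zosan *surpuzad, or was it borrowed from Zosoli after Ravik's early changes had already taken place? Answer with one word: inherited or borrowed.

inherited

If inherited, *surpuzad would pass through all of Ravik's changes:
Ravik: start from *surpuzad.
  rule 1: no change — surpuzad
  rule 2 (unconditioned shift): surpuzad → surfuzad
  rule 3 (vowel merger): surfuzad → surfuzed
  rule 4: no change — surfuzed
  rule 5 (vowel merger): surfuzed → surfuzid
  ⇒ Ravik surfuzid
If borrowed from Zosoli 'solpozad' after the early changes, it would undergo only the recent ones:
  rule 4 (nasal place assimilation): no change (solpozad)
  rule 5 (vowel merger): no change (solpozad)
  ⇒ as a loan: solpozad
Ravik 'surfuzid' matches the inherited outcome exactly, so it is an inherited cognate, not a loan.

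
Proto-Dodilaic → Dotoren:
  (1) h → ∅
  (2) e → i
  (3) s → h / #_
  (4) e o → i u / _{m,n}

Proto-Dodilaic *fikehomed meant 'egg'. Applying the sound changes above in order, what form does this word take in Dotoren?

Dotoren: *fikehomed
  fikehomed → fikeomed   [h-loss]
  fikeomed → fikiomid   [vowel merger]
  fikiomid (rule 3 does not apply)
  fikiomid → fikiumid   [pre-nasal raising]
  giving Dotoren fikiumid.

fikiumid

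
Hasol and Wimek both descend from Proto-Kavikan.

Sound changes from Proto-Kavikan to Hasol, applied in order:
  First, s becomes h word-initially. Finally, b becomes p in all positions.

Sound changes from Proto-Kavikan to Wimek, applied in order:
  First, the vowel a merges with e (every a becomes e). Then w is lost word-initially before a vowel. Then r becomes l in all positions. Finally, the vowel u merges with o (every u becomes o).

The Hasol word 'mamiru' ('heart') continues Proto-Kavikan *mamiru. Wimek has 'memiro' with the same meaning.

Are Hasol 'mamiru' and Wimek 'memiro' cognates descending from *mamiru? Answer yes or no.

Derive the expected Wimek reflex of *mamiru:
Wimek: *mamiru
  mamiru → memiru   [vowel merger]
  memiru (rule 2 does not apply)
  memiru → memilu   [unconditioned shift]
  memilu → memilo   [vowel merger]
  giving Wimek memilo.
The regular Wimek reflex would be 'memilo', but the attested form is 'memiro'. The correspondence is irregular, so they are not cognates (the Wimek form has a different source).

no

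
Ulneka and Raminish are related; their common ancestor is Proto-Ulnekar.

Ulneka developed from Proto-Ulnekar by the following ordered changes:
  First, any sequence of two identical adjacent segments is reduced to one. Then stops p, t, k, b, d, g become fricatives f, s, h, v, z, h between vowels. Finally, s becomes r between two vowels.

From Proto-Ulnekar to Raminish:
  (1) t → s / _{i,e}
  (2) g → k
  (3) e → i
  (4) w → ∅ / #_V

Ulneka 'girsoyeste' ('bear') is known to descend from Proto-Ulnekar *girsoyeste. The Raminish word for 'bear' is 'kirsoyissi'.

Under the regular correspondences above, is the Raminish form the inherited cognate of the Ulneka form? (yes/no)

yes

Derive the expected Raminish reflex of *girsoyeste:
Raminish: *girsoyeste
  girsoyeste → girsoyesse   [palatalisation]
  girsoyesse → kirsoyesse   [unconditioned shift]
  kirsoyesse → kirsoyissi   [vowel merger]
  kirsoyissi (rule 4 does not apply)
  giving Raminish kirsoyissi.
Raminish 'kirsoyissi' matches the regular reflex exactly, so the pair is cognate.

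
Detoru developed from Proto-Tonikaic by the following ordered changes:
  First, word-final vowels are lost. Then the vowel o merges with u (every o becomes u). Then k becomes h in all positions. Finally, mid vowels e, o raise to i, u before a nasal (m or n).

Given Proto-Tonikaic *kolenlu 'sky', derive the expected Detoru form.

hulinl

Detoru: *kolenlu
  kolenlu → kolenl   [apocope]
  kolenl → kulenl   [vowel merger]
  kulenl → hulenl   [unconditioned shift]
  hulenl → hulinl   [pre-nasal raising]
  giving Detoru hulinl.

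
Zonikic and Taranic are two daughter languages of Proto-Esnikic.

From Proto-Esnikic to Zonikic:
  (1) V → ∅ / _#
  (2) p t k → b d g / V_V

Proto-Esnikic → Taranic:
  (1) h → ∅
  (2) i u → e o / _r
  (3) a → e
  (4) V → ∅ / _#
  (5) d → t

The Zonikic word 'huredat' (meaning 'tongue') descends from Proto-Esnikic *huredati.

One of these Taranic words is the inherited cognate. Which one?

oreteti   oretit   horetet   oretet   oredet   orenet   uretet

oretet

Taranic: start from *huredati.
  rule 1 (h-loss): huredati → uredati
  rule 2 (pre-rhotic lowering): uredati → oredati
  rule 3 (vowel merger): oredati → oredeti
  rule 4 (apocope): oredeti → oredet
  rule 5 (unconditioned shift): oredet → oretet
  ⇒ Taranic oretet
Only 'oretet' matches the regular Taranic development of *huredati.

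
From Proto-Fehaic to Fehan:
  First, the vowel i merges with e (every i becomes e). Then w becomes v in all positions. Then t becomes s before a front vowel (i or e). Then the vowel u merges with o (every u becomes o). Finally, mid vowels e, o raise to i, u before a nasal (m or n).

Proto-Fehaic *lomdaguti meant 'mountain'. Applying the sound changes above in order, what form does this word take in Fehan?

Fehan: start from *lomdaguti.
  rule 1 (vowel merger): lomdaguti → lomdagute
  rule 2: no change — lomdagute
  rule 3 (palatalisation): lomdagute → lomdaguse
  rule 4 (vowel merger): lomdaguse → lomdagose
  rule 5 (pre-nasal raising): lomdagose → lumdagose
  ⇒ Fehan lumdagose

lumdagose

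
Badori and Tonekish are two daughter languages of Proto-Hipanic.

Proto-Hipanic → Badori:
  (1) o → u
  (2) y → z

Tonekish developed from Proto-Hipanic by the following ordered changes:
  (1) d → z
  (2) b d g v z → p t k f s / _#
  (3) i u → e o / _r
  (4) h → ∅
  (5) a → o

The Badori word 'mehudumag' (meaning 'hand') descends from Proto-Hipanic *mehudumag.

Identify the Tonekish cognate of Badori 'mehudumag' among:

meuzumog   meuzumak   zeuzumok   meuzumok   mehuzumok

Tonekish: *mehudumag > mehuzumag > mehuzumak > meuzumak > meuzumok  (by unconditioned shift, final devoicing, h-loss, vowel merger)

meuzumok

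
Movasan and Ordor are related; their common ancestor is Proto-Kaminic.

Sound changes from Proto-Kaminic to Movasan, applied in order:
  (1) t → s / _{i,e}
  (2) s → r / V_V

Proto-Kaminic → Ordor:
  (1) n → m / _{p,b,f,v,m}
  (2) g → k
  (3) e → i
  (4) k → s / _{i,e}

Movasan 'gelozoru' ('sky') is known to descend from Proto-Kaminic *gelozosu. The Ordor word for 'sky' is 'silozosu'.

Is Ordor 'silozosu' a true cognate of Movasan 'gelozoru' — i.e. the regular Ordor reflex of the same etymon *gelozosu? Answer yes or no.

Derive the expected Ordor reflex of *gelozosu:
Ordor: start from *gelozosu.
  rule 1: no change — gelozosu
  rule 2 (unconditioned shift): gelozosu → kelozosu
  rule 3 (vowel merger): kelozosu → kilozosu
  rule 4 (palatalisation): kilozosu → silozosu
  ⇒ Ordor silozosu
Ordor 'silozosu' matches the regular reflex exactly, so the pair is cognate.

yes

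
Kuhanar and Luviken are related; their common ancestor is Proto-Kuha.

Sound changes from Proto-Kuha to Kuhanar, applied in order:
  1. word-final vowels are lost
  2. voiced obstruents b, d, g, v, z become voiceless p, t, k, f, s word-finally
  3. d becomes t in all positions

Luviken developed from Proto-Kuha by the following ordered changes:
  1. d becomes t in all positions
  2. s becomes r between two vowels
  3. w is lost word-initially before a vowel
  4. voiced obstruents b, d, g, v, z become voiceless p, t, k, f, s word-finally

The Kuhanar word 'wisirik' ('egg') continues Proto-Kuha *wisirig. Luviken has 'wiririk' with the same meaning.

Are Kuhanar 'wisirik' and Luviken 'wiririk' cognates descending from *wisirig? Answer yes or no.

no

Derive the expected Luviken reflex of *wisirig:
Luviken: start from *wisirig.
  rule 1: no change — wisirig
  rule 2 (rhotacism): wisirig → wiririg
  rule 3 (glide loss): wiririg → iririg
  rule 4 (final devoicing): iririg → iririk
  ⇒ Luviken iririk
The regular Luviken reflex would be 'iririk', but the attested form is 'wiririk'. The correspondence is irregular, so they are not cognates (the Luviken form has a different source).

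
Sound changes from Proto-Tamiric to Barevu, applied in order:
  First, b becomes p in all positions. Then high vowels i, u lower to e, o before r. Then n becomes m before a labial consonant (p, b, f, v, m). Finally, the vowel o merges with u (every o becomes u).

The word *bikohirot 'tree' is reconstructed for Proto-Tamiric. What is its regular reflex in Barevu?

pikuherut

Barevu: *bikohirot > pikohirot > pikoherot > pikuherut  (by unconditioned shift, pre-rhotic lowering, vowel merger)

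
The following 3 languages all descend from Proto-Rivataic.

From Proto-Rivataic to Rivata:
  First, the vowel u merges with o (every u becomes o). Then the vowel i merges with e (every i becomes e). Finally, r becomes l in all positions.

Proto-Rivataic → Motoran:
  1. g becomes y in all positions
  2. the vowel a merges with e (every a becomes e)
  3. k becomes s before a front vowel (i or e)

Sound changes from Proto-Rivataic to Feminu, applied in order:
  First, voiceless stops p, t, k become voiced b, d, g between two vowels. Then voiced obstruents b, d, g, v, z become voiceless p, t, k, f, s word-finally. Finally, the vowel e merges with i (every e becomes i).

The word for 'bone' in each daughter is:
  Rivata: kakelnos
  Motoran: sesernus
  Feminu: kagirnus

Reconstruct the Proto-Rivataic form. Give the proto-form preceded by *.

*kakernus

Position 5: Rivata has l, Motoran has r, Feminu has r. Motoran preserves r here (none of its changes turn any other segment into r), so the proto-segment is *r.
Position 7: Rivata has o, Motoran has u, Feminu has u. Motoran preserves u here (none of its changes turn any other segment into u), so the proto-segment is *u.
Continuing position by position gives *kakernus; check it forward:
Rivata: *kakernus > kakernos > kakelnos  (by vowel merger, unconditioned shift)
Motoran: *kakernus > kekernus > sesernus  (by vowel merger, palatalisation)
Feminu: *kakernus
  kakernus → kagernus   [intervocalic voicing]
  kagernus (rule 2 does not apply)
  kagernus → kagirnus   [vowel merger]
  giving Feminu kagirnus.
*kakernus is the unique common source.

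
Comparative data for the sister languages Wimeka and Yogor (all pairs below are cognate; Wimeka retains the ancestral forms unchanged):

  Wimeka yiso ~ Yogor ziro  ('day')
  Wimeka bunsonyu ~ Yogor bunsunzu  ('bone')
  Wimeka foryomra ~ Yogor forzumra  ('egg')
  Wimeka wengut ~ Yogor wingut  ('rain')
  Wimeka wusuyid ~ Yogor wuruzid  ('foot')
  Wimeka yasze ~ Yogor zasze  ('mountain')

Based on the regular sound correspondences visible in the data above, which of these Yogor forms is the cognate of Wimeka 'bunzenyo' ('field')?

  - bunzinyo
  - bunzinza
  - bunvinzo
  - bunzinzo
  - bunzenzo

bunzinzo

wengut ~ wingut — Wimeka e corresponds to Yogor i after a consonant, before a nasal.
foryomra ~ forzumra — Wimeka y corresponds to Yogor z after a consonant, before a back vowel.
Applying these to Wimeka 'bunzenyo':
  bunzenyo → bunzinyo   (e→i after a consonant, before a nasal)
  bunzinyo → bunzinzo   (y→z after a consonant, before a back vowel)
So the Yogor cognate is 'bunzinzo'.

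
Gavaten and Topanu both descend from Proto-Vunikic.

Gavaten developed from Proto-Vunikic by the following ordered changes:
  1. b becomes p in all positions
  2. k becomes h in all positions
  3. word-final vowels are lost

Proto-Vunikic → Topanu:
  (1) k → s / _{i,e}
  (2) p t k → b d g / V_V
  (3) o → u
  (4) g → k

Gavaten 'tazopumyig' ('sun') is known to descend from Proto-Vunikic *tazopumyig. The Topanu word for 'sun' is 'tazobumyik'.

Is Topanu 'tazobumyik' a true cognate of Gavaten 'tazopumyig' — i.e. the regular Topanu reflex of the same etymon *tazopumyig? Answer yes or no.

Derive the expected Topanu reflex of *tazopumyig:
Topanu: *tazopumyig
  tazopumyig (rule 1 does not apply)
  tazopumyig → tazobumyig   [intervocalic voicing]
  tazobumyig → tazubumyig   [vowel merger]
  tazubumyig → tazubumyik   [unconditioned shift]
  giving Topanu tazubumyik.
The regular Topanu reflex would be 'tazubumyik', but the attested form is 'tazobumyik'. The correspondence is irregular, so they are not cognates (the Topanu form has a different source).

no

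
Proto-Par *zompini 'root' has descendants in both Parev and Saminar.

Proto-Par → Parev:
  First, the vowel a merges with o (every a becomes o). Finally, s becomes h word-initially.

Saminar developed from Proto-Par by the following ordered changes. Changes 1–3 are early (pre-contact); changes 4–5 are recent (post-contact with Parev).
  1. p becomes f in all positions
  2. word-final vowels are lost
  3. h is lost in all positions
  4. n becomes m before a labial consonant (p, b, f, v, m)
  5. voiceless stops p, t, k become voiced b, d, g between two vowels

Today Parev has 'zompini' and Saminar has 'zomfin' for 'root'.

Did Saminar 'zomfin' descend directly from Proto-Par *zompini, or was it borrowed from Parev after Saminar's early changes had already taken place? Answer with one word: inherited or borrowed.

If inherited, *zompini would pass through all of Saminar's changes:
Saminar: start from *zompini.
  rule 1 (unconditioned shift): zompini → zomfini
  rule 2 (apocope): zomfini → zomfin
  rule 3: no change — zomfin
  rule 4: no change — zomfin
  rule 5: no change — zomfin
  ⇒ Saminar zomfin
If borrowed from Parev 'zompini' after the early changes, it would undergo only the recent ones:
  rule 4 (nasal place assimilation): no change (zompini)
  rule 5 (intervocalic voicing): no change (zompini)
  ⇒ as a loan: zompini
Saminar 'zomfin' matches the inherited outcome exactly, so it is an inherited cognate, not a loan.

inherited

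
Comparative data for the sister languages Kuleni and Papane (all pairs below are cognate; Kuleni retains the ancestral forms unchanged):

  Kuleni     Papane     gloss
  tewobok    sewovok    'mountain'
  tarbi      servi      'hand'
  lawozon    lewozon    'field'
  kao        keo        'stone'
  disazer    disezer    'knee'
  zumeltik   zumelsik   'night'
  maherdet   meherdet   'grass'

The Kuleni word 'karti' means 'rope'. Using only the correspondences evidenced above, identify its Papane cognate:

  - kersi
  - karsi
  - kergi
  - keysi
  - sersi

kersi

tarbi ~ servi — Kuleni a corresponds to Papane e after a consonant, before r.
zumeltik ~ zumelsik — Kuleni t corresponds to Papane s after a consonant, before a front vowel.
Applying these to Kuleni 'karti':
  karti → kerti   (a→e after a consonant, before r)
  kerti → kersi   (t→s after a consonant, before a front vowel)
So the Papane cognate is 'kersi'.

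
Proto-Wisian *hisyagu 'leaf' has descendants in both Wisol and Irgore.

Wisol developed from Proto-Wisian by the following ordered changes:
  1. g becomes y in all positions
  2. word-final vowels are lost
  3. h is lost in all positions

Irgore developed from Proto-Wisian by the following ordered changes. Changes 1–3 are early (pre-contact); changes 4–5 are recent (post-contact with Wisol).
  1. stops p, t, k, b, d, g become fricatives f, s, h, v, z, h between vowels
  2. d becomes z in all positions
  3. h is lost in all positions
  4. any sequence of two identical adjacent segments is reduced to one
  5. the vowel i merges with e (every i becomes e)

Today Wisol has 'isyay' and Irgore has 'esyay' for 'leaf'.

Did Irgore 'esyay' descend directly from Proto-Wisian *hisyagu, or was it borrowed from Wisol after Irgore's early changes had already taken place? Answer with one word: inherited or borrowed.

borrowed

If inherited, *hisyagu would pass through all of Irgore's changes:
Irgore: start from *hisyagu.
  rule 1 (intervocalic lenition): hisyagu → hisyahu
  rule 2: no change — hisyahu
  rule 3 (h-loss): hisyahu → isyau
  rule 4: no change — isyau
  rule 5 (vowel merger): isyau → esyau
  ⇒ Irgore esyau
If borrowed from Wisol 'isyay' after the early changes, it would undergo only the recent ones:
  rule 4 (degemination): no change (isyay)
  rule 5 (vowel merger): isyay → esyay
  ⇒ as a loan: esyay
Irgore 'esyay' matches the loan outcome 'esyay', not the inherited 'esyau' — it skipped the early Irgore changes, so it was borrowed from Wisol.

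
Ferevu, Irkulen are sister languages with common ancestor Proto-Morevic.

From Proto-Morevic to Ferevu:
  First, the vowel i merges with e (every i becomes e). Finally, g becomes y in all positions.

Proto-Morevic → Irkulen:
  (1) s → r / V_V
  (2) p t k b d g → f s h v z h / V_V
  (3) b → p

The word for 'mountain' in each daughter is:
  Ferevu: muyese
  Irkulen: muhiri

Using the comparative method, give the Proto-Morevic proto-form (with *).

Position 4: Ferevu has e, Irkulen has i. Irkulen preserves i here (none of its changes turn any other segment into i), so the proto-segment is *i.
Position 5: Ferevu has s, Irkulen has r. Ferevu preserves s here (none of its changes turn any other segment into s), so the proto-segment is *s.
Position 6: Ferevu has e, Irkulen has i. Irkulen preserves i here (none of its changes turn any other segment into i), so the proto-segment is *i.
Continuing position by position gives *mugisi; check it forward:
Ferevu: *mugisi
  mugisi → mugese   [vowel merger]
  mugese → muyese   [unconditioned shift]
  giving Ferevu muyese.
Irkulen: *mugisi
  mugisi → mugiri   [rhotacism]
  mugiri → muhiri   [intervocalic lenition]
  muhiri (rule 3 does not apply)
  giving Irkulen muhiri.
No other proto-form is consistent with every reflex, so the reconstruction is *mugisi.

*mugisi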